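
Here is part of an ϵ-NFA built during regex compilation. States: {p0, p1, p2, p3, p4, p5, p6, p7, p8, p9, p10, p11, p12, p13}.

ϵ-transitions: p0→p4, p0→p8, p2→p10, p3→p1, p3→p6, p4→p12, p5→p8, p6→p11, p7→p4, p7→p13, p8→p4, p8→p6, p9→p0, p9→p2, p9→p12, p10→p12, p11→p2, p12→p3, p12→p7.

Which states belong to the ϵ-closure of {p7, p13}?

{p1, p2, p3, p4, p6, p7, p10, p11, p12, p13}

Start with {p7, p13}.
From p7 via ϵ: add p4.
From p4 via ϵ: add p12.
From p12 via ϵ: add p3.
From p3 via ϵ: add p1, p6.
From p6 via ϵ: add p11.
From p11 via ϵ: add p2.
From p2 via ϵ: add p10.
No new states can be added; the closed set is {p1, p2, p3, p4, p6, p7, p10, p11, p12, p13}.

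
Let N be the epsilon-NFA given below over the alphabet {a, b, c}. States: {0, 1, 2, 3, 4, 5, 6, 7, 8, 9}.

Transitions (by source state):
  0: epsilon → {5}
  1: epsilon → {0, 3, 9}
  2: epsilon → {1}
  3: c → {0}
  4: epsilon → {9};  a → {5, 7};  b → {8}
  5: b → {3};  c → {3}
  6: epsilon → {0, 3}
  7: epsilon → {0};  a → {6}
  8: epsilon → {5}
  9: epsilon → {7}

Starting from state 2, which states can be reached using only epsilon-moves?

Start with {2}.
From 2 via epsilon: add 1.
From 1 via epsilon: add 0, 3, 9.
From 0 via epsilon: add 5.
From 9 via epsilon: add 7.
No new states can be added; the closed set is {0, 1, 2, 3, 5, 7, 9}.

{0, 1, 2, 3, 5, 7, 9}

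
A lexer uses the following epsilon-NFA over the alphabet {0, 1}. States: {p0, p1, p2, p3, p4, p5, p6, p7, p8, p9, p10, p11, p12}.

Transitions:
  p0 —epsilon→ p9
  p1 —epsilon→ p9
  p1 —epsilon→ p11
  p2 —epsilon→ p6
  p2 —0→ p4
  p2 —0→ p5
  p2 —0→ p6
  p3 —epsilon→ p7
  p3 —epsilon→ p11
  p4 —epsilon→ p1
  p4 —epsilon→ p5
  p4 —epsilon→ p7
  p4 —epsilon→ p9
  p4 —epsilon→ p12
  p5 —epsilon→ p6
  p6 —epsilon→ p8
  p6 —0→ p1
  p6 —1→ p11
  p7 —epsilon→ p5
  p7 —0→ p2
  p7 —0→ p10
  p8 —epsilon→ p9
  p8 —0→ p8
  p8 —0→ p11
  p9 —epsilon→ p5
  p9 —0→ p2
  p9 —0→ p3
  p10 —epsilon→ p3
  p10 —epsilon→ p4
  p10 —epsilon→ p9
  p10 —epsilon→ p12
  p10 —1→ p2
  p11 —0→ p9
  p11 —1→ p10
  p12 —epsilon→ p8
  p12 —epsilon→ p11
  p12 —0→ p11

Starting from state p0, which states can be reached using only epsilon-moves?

{p0, p5, p6, p8, p9}

Start with {p0}.
From p0 via epsilon: add p9.
From p9 via epsilon: add p5.
From p5 via epsilon: add p6.
From p6 via epsilon: add p8.
No new states can be added; the closed set is {p0, p5, p6, p8, p9}.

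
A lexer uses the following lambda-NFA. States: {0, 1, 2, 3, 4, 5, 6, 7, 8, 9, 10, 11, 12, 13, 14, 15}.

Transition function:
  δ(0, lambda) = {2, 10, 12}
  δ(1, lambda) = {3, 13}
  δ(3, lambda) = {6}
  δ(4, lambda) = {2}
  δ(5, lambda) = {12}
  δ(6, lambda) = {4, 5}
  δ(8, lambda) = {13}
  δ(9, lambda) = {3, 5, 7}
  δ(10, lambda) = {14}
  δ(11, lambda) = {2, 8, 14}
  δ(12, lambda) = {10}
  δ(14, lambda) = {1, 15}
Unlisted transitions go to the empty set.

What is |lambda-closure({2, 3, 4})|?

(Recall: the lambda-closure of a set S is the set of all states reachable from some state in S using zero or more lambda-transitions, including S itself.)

11

Start with {2, 3, 4}.
From 3 via lambda: add 6.
From 6 via lambda: add 5.
From 5 via lambda: add 12.
From 12 via lambda: add 10.
From 10 via lambda: add 14.
From 14 via lambda: add 1, 15.
From 1 via lambda: add 13.
lambda-closure = {1, 2, 3, 4, 5, 6, 10, 12, 13, 14, 15}, which has 11 states.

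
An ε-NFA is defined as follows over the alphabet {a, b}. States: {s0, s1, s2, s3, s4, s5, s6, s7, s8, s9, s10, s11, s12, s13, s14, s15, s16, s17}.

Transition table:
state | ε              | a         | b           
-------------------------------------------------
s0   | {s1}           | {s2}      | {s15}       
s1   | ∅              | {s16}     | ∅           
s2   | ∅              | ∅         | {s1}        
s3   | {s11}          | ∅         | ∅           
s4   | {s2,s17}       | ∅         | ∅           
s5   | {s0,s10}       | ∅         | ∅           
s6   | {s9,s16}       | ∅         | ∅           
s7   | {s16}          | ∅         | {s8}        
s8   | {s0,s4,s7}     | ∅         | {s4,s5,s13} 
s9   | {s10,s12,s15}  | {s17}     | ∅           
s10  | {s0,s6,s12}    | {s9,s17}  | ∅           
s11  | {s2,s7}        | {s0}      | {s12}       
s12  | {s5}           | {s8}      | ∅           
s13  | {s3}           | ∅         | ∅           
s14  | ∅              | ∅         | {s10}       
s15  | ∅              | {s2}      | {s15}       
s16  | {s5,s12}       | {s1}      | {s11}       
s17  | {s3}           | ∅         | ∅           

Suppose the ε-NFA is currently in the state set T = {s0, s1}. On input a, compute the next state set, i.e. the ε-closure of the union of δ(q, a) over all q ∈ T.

s0 on a → {s2}.
s1 on a → {s16}.
Union after reading a: {s2, s16}.
Now take the ε-closure:
From s16 via ε: add s5, s12.
From s5 via ε: add s0, s10.
From s0 via ε: add s1.
From s10 via ε: add s6.
From s6 via ε: add s9.
From s9 via ε: add s15.
No new states can be added; the closed set is {s0, s1, s2, s5, s6, s9, s10, s12, s15, s16}.

{s0, s1, s2, s5, s6, s9, s10, s12, s15, s16}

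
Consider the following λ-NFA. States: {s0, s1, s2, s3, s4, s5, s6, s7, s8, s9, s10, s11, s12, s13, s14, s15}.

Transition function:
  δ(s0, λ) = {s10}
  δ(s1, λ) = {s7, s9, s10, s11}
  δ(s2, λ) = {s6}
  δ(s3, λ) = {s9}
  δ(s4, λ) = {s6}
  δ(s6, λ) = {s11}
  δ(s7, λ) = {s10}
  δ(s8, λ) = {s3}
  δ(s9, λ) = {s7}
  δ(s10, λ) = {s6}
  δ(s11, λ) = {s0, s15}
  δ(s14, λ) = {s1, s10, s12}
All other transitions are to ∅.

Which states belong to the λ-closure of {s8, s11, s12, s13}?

{s0, s3, s6, s7, s8, s9, s10, s11, s12, s13, s15}

Start with {s8, s11, s12, s13}.
From s8 via λ: add s3.
From s11 via λ: add s0, s15.
From s0 via λ: add s10.
From s3 via λ: add s9.
From s9 via λ: add s7.
From s10 via λ: add s6.
No new states can be added; the closed set is {s0, s3, s6, s7, s8, s9, s10, s11, s12, s13, s15}.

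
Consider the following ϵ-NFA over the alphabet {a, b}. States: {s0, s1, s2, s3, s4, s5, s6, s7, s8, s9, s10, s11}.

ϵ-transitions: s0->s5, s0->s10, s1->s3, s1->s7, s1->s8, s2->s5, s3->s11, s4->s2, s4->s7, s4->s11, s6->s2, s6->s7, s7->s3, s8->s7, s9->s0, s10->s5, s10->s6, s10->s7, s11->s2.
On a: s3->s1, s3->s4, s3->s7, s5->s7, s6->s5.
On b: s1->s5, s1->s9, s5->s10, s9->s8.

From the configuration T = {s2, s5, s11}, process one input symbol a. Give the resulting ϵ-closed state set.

s5 on a → {s7}.
No a-transition from s2, s11.
Union after reading a: {s7}.
Now take the ϵ-closure:
From s7 via ϵ: add s3.
From s3 via ϵ: add s11.
From s11 via ϵ: add s2.
From s2 via ϵ: add s5.
No new states can be added; the closed set is {s2, s3, s5, s7, s11}.

{s2, s3, s5, s7, s11}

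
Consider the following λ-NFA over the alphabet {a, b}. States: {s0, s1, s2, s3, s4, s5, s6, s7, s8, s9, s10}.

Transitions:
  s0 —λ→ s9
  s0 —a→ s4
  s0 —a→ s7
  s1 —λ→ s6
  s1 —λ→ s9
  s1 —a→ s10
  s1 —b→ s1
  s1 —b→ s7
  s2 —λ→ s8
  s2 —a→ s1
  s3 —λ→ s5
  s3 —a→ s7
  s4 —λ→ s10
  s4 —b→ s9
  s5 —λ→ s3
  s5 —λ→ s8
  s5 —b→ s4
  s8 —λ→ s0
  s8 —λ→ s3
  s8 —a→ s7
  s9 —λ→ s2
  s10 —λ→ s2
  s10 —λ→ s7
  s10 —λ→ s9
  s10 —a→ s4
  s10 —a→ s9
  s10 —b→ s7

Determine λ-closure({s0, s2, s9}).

Start with {s0, s2, s9}.
From s2 via λ: add s8.
From s8 via λ: add s3.
From s3 via λ: add s5.
No new states can be added; the closed set is {s0, s2, s3, s5, s8, s9}.

{s0, s2, s3, s5, s8, s9}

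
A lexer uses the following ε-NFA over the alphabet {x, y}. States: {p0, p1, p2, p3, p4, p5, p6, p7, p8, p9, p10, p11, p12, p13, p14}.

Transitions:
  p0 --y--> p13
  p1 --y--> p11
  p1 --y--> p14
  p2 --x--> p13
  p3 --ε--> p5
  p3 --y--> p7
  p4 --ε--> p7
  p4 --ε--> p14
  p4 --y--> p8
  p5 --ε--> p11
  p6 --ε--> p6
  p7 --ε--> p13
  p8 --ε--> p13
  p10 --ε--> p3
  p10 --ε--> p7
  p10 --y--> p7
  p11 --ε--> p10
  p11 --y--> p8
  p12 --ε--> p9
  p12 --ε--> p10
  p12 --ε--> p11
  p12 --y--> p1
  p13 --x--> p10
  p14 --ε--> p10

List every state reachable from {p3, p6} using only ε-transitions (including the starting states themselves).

{p3, p5, p6, p7, p10, p11, p13}

Start with {p3, p6}.
From p3 via ε: add p5.
From p5 via ε: add p11.
From p11 via ε: add p10.
From p10 via ε: add p7.
From p7 via ε: add p13.
No new states can be added; the closed set is {p3, p5, p6, p7, p10, p11, p13}.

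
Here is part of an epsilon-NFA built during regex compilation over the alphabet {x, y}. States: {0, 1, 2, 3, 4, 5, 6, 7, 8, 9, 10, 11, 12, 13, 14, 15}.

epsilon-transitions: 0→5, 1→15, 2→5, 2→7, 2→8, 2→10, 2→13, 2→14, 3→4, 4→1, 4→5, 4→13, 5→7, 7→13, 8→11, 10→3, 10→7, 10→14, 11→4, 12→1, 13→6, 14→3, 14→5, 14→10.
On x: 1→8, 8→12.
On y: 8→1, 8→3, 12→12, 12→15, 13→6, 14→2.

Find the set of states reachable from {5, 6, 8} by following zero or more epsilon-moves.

Start with {5, 6, 8}.
From 5 via epsilon: add 7.
From 8 via epsilon: add 11.
From 7 via epsilon: add 13.
From 11 via epsilon: add 4.
From 4 via epsilon: add 1.
From 1 via epsilon: add 15.
No new states can be added; the closed set is {1, 4, 5, 6, 7, 8, 11, 13, 15}.

{1, 4, 5, 6, 7, 8, 11, 13, 15}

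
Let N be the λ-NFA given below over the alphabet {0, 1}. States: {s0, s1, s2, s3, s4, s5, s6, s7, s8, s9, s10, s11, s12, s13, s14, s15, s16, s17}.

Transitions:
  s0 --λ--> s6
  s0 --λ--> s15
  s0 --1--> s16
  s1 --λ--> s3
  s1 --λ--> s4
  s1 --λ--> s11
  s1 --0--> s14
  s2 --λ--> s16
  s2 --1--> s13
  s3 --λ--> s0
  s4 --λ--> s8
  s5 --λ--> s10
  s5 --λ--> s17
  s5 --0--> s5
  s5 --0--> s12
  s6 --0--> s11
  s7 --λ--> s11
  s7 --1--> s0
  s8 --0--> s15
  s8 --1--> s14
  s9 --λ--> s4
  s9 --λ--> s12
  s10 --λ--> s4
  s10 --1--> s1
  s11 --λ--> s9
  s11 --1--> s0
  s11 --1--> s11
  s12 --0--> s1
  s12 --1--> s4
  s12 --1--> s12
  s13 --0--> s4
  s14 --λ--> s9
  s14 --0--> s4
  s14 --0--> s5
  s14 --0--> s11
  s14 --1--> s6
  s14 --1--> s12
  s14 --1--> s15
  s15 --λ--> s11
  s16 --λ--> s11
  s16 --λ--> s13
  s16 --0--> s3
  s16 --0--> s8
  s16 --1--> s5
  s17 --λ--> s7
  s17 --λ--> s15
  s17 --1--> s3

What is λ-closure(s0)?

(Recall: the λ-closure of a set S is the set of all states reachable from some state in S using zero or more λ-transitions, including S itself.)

Start with {s0}.
From s0 via λ: add s6, s15.
From s15 via λ: add s11.
From s11 via λ: add s9.
From s9 via λ: add s4, s12.
From s4 via λ: add s8.
No new states can be added; the closed set is {s0, s4, s6, s8, s9, s11, s12, s15}.

{s0, s4, s6, s8, s9, s11, s12, s15}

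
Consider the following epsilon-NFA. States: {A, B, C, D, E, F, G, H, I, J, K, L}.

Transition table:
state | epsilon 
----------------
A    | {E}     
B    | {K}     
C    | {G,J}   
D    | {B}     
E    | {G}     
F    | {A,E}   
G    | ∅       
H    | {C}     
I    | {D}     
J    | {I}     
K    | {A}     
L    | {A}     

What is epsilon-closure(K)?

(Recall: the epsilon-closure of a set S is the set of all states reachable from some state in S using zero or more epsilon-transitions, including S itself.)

Start with {K}.
From K via epsilon: add A.
From A via epsilon: add E.
From E via epsilon: add G.
No new states can be added; the closed set is {A, E, G, K}.

{A, E, G, K}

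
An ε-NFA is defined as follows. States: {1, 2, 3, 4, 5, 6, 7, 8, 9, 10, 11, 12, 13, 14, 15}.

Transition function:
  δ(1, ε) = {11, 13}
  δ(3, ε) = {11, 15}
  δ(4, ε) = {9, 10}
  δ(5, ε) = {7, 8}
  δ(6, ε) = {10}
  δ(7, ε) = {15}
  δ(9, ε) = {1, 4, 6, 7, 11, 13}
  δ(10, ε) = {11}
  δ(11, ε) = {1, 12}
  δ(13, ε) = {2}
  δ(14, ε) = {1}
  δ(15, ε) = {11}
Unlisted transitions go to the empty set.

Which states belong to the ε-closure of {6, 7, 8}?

{1, 2, 6, 7, 8, 10, 11, 12, 13, 15}

Start with {6, 7, 8}.
From 6 via ε: add 10.
From 7 via ε: add 15.
From 10 via ε: add 11.
From 11 via ε: add 1, 12.
From 1 via ε: add 13.
From 13 via ε: add 2.
No new states can be added; the closed set is {1, 2, 6, 7, 8, 10, 11, 12, 13, 15}.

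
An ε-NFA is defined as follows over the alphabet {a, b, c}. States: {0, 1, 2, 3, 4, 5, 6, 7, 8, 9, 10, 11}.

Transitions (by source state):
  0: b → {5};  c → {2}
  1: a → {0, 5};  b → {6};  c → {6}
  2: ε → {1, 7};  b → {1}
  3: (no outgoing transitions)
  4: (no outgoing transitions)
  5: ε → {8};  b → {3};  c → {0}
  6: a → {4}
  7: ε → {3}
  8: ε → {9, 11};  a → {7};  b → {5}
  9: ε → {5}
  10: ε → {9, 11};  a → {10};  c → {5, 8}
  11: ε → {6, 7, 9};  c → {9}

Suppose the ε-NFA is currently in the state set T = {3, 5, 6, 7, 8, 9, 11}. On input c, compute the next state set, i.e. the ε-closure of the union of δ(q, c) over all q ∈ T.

5 on c → {0}.
11 on c → {9}.
No c-transition from 3, 6, 7, 8, 9.
Union after reading c: {0, 9}.
Now take the ε-closure:
From 9 via ε: add 5.
From 5 via ε: add 8.
From 8 via ε: add 11.
From 11 via ε: add 6, 7.
From 7 via ε: add 3.
No new states can be added; the closed set is {0, 3, 5, 6, 7, 8, 9, 11}.

{0, 3, 5, 6, 7, 8, 9, 11}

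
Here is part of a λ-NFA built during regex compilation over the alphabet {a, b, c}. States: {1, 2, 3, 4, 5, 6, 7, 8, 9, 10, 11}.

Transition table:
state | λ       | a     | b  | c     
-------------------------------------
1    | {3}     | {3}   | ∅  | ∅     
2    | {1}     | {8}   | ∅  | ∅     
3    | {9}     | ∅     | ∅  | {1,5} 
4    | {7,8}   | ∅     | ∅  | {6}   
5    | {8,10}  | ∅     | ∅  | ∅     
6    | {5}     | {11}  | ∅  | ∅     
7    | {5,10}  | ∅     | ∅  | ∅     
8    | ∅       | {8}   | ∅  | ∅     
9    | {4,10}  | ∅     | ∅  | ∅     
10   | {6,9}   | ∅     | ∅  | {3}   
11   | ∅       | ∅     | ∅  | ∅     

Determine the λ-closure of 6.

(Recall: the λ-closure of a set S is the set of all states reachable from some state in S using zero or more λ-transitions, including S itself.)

{4, 5, 6, 7, 8, 9, 10}

Start with {6}.
From 6 via λ: add 5.
From 5 via λ: add 8, 10.
From 10 via λ: add 9.
From 9 via λ: add 4.
From 4 via λ: add 7.
No new states can be added; the closed set is {4, 5, 6, 7, 8, 9, 10}.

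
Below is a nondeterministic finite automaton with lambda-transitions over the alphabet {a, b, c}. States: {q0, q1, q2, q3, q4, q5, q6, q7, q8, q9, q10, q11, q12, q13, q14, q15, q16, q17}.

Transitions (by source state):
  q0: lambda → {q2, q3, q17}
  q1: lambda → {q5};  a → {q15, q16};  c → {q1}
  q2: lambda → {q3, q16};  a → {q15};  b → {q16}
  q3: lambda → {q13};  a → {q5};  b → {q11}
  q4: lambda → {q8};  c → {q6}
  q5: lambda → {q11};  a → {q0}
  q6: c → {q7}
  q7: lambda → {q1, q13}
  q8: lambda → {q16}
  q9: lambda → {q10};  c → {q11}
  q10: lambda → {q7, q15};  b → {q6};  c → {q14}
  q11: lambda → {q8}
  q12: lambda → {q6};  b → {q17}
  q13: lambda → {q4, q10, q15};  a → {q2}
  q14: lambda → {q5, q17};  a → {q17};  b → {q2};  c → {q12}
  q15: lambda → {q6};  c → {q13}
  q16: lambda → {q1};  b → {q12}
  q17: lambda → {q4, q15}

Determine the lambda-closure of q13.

{q1, q4, q5, q6, q7, q8, q10, q11, q13, q15, q16}

Start with {q13}.
From q13 via lambda: add q4, q10, q15.
From q4 via lambda: add q8.
From q10 via lambda: add q7.
From q15 via lambda: add q6.
From q7 via lambda: add q1.
From q8 via lambda: add q16.
From q1 via lambda: add q5.
From q5 via lambda: add q11.
No new states can be added; the closed set is {q1, q4, q5, q6, q7, q8, q10, q11, q13, q15, q16}.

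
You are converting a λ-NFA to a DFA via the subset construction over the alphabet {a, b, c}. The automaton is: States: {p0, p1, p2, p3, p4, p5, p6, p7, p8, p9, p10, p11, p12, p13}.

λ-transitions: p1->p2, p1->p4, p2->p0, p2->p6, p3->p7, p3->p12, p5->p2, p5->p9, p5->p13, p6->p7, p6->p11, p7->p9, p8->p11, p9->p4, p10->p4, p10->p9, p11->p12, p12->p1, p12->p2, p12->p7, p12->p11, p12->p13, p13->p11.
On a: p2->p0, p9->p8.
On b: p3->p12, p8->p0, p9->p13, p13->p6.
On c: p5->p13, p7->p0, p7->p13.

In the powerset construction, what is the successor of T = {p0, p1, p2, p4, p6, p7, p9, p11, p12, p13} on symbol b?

{p0, p1, p2, p4, p6, p7, p9, p11, p12, p13}

p9 on b → {p13}.
p13 on b → {p6}.
No b-transition from p0, p1, p2, p4, p6, p7, p11, p12.
Union after reading b: {p6, p13}.
Now take the λ-closure:
From p6 via λ: add p7, p11.
From p7 via λ: add p9.
From p11 via λ: add p12.
From p9 via λ: add p4.
From p12 via λ: add p1, p2.
From p2 via λ: add p0.
No new states can be added; the closed set is {p0, p1, p2, p4, p6, p7, p9, p11, p12, p13}.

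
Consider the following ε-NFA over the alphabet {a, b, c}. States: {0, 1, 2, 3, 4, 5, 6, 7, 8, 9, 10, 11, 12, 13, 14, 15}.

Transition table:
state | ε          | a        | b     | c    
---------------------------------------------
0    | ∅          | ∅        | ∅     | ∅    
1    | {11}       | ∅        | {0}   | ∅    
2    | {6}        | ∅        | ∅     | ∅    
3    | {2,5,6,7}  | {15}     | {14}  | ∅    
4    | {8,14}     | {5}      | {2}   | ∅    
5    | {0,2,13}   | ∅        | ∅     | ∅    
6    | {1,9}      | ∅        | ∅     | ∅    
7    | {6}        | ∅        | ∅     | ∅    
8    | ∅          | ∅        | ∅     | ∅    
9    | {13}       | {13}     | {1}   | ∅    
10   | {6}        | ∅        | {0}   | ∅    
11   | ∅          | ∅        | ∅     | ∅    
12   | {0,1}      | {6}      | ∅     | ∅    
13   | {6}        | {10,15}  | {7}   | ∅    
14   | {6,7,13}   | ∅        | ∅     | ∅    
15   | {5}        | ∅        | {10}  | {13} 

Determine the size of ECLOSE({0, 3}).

Start with {0, 3}.
From 3 via ε: add 2, 5, 6, 7.
From 5 via ε: add 13.
From 6 via ε: add 1, 9.
From 1 via ε: add 11.
ε-closure = {0, 1, 2, 3, 5, 6, 7, 9, 11, 13}, which has 10 states.

10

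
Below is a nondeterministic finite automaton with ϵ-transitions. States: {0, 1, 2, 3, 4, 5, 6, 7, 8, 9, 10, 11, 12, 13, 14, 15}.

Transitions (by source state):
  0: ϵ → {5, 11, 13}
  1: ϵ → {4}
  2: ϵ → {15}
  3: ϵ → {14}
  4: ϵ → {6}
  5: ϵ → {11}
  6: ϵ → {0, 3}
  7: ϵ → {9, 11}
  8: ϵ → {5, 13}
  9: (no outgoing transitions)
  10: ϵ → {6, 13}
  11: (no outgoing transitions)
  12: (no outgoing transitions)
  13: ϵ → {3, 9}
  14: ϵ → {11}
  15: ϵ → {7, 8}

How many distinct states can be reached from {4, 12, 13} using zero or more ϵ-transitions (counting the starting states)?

10

Start with {4, 12, 13}.
From 4 via ϵ: add 6.
From 13 via ϵ: add 3, 9.
From 3 via ϵ: add 14.
From 6 via ϵ: add 0.
From 0 via ϵ: add 5, 11.
ϵ-closure = {0, 3, 4, 5, 6, 9, 11, 12, 13, 14}, which has 10 states.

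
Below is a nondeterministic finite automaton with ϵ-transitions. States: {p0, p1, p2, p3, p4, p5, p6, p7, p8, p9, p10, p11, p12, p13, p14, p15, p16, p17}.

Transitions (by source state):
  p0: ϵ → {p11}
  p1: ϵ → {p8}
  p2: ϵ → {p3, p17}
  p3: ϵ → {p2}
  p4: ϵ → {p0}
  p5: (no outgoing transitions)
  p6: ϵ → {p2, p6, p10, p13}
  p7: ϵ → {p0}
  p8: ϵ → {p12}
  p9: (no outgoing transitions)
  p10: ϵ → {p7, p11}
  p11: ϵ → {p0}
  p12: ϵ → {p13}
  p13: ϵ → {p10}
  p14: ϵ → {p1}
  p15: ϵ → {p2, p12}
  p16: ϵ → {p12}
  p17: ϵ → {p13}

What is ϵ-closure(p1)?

Start with {p1}.
From p1 via ϵ: add p8.
From p8 via ϵ: add p12.
From p12 via ϵ: add p13.
From p13 via ϵ: add p10.
From p10 via ϵ: add p7, p11.
From p7 via ϵ: add p0.
No new states can be added; the closed set is {p0, p1, p7, p8, p10, p11, p12, p13}.

{p0, p1, p7, p8, p10, p11, p12, p13}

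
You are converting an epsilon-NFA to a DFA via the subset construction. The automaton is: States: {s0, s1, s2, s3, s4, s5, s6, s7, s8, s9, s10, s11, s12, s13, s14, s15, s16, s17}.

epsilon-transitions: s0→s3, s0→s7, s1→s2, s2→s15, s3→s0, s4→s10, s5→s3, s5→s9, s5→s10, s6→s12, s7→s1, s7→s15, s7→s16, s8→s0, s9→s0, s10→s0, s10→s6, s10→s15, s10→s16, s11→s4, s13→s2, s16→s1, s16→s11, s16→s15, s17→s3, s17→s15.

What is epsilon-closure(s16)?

{s0, s1, s2, s3, s4, s6, s7, s10, s11, s12, s15, s16}

Start with {s16}.
From s16 via epsilon: add s1, s11, s15.
From s1 via epsilon: add s2.
From s11 via epsilon: add s4.
From s4 via epsilon: add s10.
From s10 via epsilon: add s0, s6.
From s0 via epsilon: add s3, s7.
From s6 via epsilon: add s12.
No new states can be added; the closed set is {s0, s1, s2, s3, s4, s6, s7, s10, s11, s12, s15, s16}.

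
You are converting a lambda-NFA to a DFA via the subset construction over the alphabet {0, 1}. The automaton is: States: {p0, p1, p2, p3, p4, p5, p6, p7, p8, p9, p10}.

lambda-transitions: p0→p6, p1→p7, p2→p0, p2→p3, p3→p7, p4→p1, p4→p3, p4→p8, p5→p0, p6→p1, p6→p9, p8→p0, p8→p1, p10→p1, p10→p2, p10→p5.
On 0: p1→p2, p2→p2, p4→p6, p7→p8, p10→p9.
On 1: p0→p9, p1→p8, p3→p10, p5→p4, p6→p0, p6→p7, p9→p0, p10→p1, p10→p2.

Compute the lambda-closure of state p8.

{p0, p1, p6, p7, p8, p9}

Start with {p8}.
From p8 via lambda: add p0, p1.
From p0 via lambda: add p6.
From p1 via lambda: add p7.
From p6 via lambda: add p9.
No new states can be added; the closed set is {p0, p1, p6, p7, p8, p9}.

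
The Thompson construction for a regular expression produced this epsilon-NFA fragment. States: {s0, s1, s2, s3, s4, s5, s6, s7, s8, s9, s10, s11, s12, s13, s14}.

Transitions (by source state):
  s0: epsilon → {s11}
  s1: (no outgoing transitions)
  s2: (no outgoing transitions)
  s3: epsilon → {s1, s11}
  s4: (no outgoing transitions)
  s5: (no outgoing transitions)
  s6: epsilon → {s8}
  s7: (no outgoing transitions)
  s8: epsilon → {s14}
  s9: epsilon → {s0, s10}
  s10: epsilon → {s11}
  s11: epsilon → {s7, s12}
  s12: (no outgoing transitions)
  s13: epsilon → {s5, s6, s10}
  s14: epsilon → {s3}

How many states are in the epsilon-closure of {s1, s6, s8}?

8

Start with {s1, s6, s8}.
From s8 via epsilon: add s14.
From s14 via epsilon: add s3.
From s3 via epsilon: add s11.
From s11 via epsilon: add s7, s12.
epsilon-closure = {s1, s3, s6, s7, s8, s11, s12, s14}, which has 8 states.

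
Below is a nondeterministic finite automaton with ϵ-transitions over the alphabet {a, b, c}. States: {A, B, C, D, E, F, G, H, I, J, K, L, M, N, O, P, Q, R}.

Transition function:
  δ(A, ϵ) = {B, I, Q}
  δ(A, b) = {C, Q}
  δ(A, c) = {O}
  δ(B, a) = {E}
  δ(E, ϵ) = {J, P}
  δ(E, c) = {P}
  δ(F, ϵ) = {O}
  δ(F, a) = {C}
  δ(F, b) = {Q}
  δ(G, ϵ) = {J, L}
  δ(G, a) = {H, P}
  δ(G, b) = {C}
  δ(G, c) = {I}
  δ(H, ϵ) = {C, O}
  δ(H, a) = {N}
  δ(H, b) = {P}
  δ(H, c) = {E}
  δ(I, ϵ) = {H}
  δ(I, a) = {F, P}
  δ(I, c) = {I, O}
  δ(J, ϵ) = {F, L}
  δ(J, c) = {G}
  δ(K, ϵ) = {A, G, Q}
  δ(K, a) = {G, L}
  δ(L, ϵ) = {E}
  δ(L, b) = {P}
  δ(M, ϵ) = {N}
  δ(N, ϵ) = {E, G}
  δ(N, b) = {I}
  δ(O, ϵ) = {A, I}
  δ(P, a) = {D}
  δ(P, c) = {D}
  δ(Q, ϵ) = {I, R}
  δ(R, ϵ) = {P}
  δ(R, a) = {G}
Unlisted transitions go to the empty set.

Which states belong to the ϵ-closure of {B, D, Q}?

{A, B, C, D, H, I, O, P, Q, R}

Start with {B, D, Q}.
From Q via ϵ: add I, R.
From I via ϵ: add H.
From R via ϵ: add P.
From H via ϵ: add C, O.
From O via ϵ: add A.
No new states can be added; the closed set is {A, B, C, D, H, I, O, P, Q, R}.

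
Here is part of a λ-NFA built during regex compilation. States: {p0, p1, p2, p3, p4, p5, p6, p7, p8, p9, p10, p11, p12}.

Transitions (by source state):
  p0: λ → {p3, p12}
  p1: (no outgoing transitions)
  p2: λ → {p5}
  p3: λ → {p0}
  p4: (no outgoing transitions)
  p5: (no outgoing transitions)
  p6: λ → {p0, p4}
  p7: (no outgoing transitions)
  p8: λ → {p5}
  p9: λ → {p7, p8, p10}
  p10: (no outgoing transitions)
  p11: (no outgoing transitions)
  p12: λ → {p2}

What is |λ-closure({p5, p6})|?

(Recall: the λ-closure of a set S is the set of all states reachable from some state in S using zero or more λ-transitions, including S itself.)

7

Start with {p5, p6}.
From p6 via λ: add p0, p4.
From p0 via λ: add p3, p12.
From p12 via λ: add p2.
λ-closure = {p0, p2, p3, p4, p5, p6, p12}, which has 7 states.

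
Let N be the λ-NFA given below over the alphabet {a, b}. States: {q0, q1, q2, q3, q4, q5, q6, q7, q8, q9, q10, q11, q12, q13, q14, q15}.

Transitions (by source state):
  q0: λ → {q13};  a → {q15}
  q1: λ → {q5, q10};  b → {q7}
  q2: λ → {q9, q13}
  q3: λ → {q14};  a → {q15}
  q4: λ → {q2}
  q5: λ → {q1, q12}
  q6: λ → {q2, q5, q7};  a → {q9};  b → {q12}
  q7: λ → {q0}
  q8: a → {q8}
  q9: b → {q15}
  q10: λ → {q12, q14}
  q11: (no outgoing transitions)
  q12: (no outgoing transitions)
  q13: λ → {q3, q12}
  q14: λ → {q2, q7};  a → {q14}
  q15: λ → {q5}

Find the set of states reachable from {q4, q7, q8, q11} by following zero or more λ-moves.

Start with {q4, q7, q8, q11}.
From q4 via λ: add q2.
From q7 via λ: add q0.
From q0 via λ: add q13.
From q2 via λ: add q9.
From q13 via λ: add q3, q12.
From q3 via λ: add q14.
No new states can be added; the closed set is {q0, q2, q3, q4, q7, q8, q9, q11, q12, q13, q14}.

{q0, q2, q3, q4, q7, q8, q9, q11, q12, q13, q14}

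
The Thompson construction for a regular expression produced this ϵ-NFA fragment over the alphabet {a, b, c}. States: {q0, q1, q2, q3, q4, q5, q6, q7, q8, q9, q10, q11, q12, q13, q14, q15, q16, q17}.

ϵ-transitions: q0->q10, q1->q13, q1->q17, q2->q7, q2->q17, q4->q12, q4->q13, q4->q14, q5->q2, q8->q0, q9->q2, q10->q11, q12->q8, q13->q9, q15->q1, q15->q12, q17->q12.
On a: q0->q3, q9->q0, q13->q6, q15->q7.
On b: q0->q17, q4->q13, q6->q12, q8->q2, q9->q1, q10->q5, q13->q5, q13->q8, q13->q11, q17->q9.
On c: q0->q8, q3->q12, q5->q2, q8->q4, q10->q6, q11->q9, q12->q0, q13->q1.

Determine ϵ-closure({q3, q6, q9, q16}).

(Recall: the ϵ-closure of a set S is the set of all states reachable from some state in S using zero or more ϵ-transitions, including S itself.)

{q0, q2, q3, q6, q7, q8, q9, q10, q11, q12, q16, q17}

Start with {q3, q6, q9, q16}.
From q9 via ϵ: add q2.
From q2 via ϵ: add q7, q17.
From q17 via ϵ: add q12.
From q12 via ϵ: add q8.
From q8 via ϵ: add q0.
From q0 via ϵ: add q10.
From q10 via ϵ: add q11.
No new states can be added; the closed set is {q0, q2, q3, q6, q7, q8, q9, q10, q11, q12, q16, q17}.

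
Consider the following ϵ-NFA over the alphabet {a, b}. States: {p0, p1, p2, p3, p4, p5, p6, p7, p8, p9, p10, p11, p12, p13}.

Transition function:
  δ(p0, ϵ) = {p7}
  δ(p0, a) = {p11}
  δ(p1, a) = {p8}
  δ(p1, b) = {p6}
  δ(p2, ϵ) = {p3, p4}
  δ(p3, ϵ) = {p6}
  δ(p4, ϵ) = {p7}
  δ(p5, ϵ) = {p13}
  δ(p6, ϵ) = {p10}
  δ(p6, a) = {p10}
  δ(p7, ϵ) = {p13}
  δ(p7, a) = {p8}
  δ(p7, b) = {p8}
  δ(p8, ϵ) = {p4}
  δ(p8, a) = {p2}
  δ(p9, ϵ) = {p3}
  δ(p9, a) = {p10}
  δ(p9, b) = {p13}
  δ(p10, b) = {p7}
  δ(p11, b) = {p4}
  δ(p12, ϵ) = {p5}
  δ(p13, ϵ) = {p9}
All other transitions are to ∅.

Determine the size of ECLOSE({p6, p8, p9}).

Start with {p6, p8, p9}.
From p6 via ϵ: add p10.
From p8 via ϵ: add p4.
From p9 via ϵ: add p3.
From p4 via ϵ: add p7.
From p7 via ϵ: add p13.
ϵ-closure = {p3, p4, p6, p7, p8, p9, p10, p13}, which has 8 states.

8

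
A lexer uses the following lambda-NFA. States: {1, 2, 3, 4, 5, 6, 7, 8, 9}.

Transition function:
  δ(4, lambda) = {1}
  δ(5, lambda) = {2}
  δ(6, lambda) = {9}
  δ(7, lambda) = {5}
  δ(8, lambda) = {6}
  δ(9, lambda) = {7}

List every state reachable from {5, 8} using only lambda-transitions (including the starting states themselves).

{2, 5, 6, 7, 8, 9}

Start with {5, 8}.
From 5 via lambda: add 2.
From 8 via lambda: add 6.
From 6 via lambda: add 9.
From 9 via lambda: add 7.
No new states can be added; the closed set is {2, 5, 6, 7, 8, 9}.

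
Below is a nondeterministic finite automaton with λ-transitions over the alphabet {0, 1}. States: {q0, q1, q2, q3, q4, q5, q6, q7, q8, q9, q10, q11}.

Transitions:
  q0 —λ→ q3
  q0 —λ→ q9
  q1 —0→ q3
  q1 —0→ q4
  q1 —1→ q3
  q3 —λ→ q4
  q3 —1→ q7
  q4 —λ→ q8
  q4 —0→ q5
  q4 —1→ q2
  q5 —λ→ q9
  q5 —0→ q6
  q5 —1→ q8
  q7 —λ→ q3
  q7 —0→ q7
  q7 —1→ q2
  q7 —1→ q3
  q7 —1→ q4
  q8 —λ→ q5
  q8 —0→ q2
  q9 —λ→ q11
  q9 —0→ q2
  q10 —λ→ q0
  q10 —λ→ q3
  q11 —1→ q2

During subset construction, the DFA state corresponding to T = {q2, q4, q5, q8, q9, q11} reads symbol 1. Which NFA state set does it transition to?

{q2, q5, q8, q9, q11}

q4 on 1 → {q2}.
q5 on 1 → {q8}.
q11 on 1 → {q2}.
No 1-transition from q2, q8, q9.
Union after reading 1: {q2, q8}.
Now take the λ-closure:
From q8 via λ: add q5.
From q5 via λ: add q9.
From q9 via λ: add q11.
No new states can be added; the closed set is {q2, q5, q8, q9, q11}.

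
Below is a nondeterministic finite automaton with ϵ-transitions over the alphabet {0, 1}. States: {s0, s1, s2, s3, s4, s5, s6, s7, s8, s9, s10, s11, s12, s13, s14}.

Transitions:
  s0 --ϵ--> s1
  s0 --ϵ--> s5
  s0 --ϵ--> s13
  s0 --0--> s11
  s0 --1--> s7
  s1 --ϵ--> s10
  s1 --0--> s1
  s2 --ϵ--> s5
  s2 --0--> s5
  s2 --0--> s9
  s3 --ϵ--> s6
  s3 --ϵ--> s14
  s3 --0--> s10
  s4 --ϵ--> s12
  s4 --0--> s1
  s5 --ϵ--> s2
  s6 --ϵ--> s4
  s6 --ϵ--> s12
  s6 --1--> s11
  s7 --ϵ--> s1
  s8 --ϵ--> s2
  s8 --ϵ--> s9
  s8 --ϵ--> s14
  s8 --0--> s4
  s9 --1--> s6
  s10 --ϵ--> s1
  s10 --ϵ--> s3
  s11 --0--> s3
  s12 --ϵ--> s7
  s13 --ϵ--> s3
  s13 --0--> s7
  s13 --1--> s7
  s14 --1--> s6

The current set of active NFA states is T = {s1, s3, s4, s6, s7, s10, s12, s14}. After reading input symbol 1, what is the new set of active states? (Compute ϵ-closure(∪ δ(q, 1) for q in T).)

{s1, s3, s4, s6, s7, s10, s11, s12, s14}

s6 on 1 → {s11}.
s14 on 1 → {s6}.
No 1-transition from s1, s3, s4, s7, s10, s12.
Union after reading 1: {s6, s11}.
Now take the ϵ-closure:
From s6 via ϵ: add s4, s12.
From s12 via ϵ: add s7.
From s7 via ϵ: add s1.
From s1 via ϵ: add s10.
From s10 via ϵ: add s3.
From s3 via ϵ: add s14.
No new states can be added; the closed set is {s1, s3, s4, s6, s7, s10, s11, s12, s14}.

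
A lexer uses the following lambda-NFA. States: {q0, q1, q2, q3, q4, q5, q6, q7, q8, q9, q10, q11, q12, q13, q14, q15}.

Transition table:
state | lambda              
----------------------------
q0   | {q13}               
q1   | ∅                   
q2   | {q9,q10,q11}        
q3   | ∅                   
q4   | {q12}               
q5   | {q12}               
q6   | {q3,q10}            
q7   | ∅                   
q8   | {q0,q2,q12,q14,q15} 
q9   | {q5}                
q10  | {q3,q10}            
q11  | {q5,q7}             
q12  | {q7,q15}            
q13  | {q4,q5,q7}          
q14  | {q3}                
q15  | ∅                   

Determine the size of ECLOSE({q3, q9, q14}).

Start with {q3, q9, q14}.
From q9 via lambda: add q5.
From q5 via lambda: add q12.
From q12 via lambda: add q7, q15.
lambda-closure = {q3, q5, q7, q9, q12, q14, q15}, which has 7 states.

7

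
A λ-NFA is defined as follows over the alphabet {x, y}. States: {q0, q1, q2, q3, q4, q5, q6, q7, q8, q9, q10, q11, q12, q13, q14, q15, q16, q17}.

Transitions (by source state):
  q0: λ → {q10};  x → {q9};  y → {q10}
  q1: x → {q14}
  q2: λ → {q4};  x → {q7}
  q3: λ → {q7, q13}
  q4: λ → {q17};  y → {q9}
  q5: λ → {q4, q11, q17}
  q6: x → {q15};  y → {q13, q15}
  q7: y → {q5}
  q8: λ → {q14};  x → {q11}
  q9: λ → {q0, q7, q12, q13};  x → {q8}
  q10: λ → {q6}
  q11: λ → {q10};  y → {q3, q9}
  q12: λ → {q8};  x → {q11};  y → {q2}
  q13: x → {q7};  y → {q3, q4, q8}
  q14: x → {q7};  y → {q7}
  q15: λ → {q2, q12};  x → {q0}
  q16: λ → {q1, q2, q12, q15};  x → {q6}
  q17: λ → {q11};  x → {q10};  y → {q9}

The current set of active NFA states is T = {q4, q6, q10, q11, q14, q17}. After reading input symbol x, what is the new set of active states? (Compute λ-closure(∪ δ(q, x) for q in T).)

q6 on x → {q15}.
q14 on x → {q7}.
q17 on x → {q10}.
No x-transition from q4, q10, q11.
Union after reading x: {q7, q10, q15}.
Now take the λ-closure:
From q10 via λ: add q6.
From q15 via λ: add q2, q12.
From q2 via λ: add q4.
From q12 via λ: add q8.
From q4 via λ: add q17.
From q8 via λ: add q14.
From q17 via λ: add q11.
No new states can be added; the closed set is {q2, q4, q6, q7, q8, q10, q11, q12, q14, q15, q17}.

{q2, q4, q6, q7, q8, q10, q11, q12, q14, q15, q17}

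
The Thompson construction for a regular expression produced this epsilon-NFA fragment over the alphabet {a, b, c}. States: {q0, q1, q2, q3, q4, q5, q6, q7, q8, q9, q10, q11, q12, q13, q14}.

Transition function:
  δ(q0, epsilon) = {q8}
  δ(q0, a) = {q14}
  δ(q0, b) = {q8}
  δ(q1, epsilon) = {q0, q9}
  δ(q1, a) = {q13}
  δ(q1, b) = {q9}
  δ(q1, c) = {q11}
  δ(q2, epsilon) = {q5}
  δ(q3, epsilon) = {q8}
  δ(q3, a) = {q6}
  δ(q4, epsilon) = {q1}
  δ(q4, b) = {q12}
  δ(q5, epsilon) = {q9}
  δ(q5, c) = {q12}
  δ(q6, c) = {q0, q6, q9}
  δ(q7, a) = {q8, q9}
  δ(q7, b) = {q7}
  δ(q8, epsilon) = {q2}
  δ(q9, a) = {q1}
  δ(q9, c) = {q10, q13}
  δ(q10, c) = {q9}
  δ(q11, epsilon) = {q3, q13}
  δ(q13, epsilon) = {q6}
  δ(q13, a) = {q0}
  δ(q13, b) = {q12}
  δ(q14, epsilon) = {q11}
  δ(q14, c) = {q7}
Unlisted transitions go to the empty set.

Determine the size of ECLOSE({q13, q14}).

9

Start with {q13, q14}.
From q13 via epsilon: add q6.
From q14 via epsilon: add q11.
From q11 via epsilon: add q3.
From q3 via epsilon: add q8.
From q8 via epsilon: add q2.
From q2 via epsilon: add q5.
From q5 via epsilon: add q9.
epsilon-closure = {q2, q3, q5, q6, q8, q9, q11, q13, q14}, which has 9 states.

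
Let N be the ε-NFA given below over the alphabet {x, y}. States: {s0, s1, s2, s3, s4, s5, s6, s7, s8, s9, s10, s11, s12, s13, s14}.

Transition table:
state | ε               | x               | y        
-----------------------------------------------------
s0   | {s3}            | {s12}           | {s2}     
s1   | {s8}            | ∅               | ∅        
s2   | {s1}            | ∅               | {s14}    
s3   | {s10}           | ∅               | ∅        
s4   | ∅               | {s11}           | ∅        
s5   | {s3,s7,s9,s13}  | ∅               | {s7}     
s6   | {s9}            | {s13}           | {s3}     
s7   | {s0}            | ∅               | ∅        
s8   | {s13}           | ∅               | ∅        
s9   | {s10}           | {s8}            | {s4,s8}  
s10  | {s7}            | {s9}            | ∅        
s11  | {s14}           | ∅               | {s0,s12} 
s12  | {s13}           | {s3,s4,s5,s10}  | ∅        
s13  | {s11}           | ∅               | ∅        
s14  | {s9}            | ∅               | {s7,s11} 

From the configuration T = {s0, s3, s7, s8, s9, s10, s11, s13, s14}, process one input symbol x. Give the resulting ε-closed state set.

{s0, s3, s7, s8, s9, s10, s11, s12, s13, s14}

s0 on x → {s12}.
s9 on x → {s8}.
s10 on x → {s9}.
No x-transition from s3, s7, s8, s11, s13, s14.
Union after reading x: {s8, s9, s12}.
Now take the ε-closure:
From s8 via ε: add s13.
From s9 via ε: add s10.
From s10 via ε: add s7.
From s13 via ε: add s11.
From s7 via ε: add s0.
From s11 via ε: add s14.
From s0 via ε: add s3.
No new states can be added; the closed set is {s0, s3, s7, s8, s9, s10, s11, s12, s13, s14}.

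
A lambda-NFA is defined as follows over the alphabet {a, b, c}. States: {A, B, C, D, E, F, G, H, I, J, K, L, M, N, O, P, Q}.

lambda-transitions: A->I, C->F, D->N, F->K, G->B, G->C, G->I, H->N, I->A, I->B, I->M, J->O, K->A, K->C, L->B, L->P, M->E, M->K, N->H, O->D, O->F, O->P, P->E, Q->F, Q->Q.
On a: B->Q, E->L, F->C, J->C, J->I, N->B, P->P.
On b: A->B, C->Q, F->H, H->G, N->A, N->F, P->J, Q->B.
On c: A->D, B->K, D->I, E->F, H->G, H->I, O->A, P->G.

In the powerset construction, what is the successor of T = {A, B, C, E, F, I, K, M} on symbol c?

{A, B, C, D, E, F, H, I, K, M, N}

A on c → {D}.
B on c → {K}.
E on c → {F}.
No c-transition from C, F, I, K, M.
Union after reading c: {D, F, K}.
Now take the lambda-closure:
From D via lambda: add N.
From K via lambda: add A, C.
From A via lambda: add I.
From N via lambda: add H.
From I via lambda: add B, M.
From M via lambda: add E.
No new states can be added; the closed set is {A, B, C, D, E, F, H, I, K, M, N}.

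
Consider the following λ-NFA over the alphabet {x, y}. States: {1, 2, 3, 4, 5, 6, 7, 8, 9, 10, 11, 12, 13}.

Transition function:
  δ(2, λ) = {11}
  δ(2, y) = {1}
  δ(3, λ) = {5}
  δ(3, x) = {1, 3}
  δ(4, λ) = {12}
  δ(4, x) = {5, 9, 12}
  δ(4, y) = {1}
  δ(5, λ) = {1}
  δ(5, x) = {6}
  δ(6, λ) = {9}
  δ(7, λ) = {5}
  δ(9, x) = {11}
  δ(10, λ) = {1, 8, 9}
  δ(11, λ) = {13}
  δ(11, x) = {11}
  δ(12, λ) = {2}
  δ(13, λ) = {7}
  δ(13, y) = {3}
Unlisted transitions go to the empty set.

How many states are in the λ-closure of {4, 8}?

9

Start with {4, 8}.
From 4 via λ: add 12.
From 12 via λ: add 2.
From 2 via λ: add 11.
From 11 via λ: add 13.
From 13 via λ: add 7.
From 7 via λ: add 5.
From 5 via λ: add 1.
λ-closure = {1, 2, 4, 5, 7, 8, 11, 12, 13}, which has 9 states.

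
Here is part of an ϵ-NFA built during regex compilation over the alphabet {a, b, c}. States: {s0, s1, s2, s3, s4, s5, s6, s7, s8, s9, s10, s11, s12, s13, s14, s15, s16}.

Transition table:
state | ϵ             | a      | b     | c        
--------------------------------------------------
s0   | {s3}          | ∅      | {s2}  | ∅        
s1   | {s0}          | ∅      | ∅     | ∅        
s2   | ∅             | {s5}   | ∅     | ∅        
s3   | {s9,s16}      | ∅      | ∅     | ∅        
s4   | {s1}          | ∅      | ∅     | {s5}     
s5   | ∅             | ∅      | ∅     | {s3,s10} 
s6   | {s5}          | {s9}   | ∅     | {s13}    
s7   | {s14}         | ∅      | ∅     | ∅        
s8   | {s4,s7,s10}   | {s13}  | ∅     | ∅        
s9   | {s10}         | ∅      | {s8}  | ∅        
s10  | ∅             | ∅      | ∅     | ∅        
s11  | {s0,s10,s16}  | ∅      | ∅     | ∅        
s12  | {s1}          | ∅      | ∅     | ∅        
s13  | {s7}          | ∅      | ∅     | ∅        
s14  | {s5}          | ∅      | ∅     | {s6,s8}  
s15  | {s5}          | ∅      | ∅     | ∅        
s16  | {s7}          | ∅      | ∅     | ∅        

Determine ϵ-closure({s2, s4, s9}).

{s0, s1, s2, s3, s4, s5, s7, s9, s10, s14, s16}

Start with {s2, s4, s9}.
From s4 via ϵ: add s1.
From s9 via ϵ: add s10.
From s1 via ϵ: add s0.
From s0 via ϵ: add s3.
From s3 via ϵ: add s16.
From s16 via ϵ: add s7.
From s7 via ϵ: add s14.
From s14 via ϵ: add s5.
No new states can be added; the closed set is {s0, s1, s2, s3, s4, s5, s7, s9, s10, s14, s16}.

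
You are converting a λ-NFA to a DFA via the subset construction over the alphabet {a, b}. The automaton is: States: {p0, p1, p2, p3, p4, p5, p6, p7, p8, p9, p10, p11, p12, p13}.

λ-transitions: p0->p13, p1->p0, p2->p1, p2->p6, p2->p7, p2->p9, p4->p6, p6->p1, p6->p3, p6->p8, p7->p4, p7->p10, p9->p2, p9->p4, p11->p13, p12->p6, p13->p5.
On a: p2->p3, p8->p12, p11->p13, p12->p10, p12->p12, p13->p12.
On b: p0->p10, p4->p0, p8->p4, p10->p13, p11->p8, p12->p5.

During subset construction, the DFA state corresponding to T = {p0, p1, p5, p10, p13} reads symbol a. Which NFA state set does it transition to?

p13 on a → {p12}.
No a-transition from p0, p1, p5, p10.
Union after reading a: {p12}.
Now take the λ-closure:
From p12 via λ: add p6.
From p6 via λ: add p1, p3, p8.
From p1 via λ: add p0.
From p0 via λ: add p13.
From p13 via λ: add p5.
No new states can be added; the closed set is {p0, p1, p3, p5, p6, p8, p12, p13}.

{p0, p1, p3, p5, p6, p8, p12, p13}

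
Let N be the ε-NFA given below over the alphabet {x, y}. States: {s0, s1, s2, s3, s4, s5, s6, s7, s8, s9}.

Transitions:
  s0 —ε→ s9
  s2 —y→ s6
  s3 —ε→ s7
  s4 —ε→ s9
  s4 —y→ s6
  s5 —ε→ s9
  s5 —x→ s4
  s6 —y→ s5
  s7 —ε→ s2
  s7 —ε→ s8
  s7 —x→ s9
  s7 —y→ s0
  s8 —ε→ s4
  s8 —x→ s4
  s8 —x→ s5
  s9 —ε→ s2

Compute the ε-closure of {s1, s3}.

Start with {s1, s3}.
From s3 via ε: add s7.
From s7 via ε: add s2, s8.
From s8 via ε: add s4.
From s4 via ε: add s9.
No new states can be added; the closed set is {s1, s2, s3, s4, s7, s8, s9}.

{s1, s2, s3, s4, s7, s8, s9}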